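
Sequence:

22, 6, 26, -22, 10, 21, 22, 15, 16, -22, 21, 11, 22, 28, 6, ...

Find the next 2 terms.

-22, 36

The terms cycle through 3 interleaved subsequences.
Subsequence A: 22, -22, 22, -22, 22 (oscillating between 22 and -22).
Subsequence B: 6, 10, 15, 21, 28 (triangular numbers starting at T_3).
Subsequence C: 26, 21, 16, 11, 6 (arithmetic with common difference −5).
The 16th slot belongs to subsequence A; its 6th term is -22.
Term 17 comes from subsequence B (its 6th entry): 36.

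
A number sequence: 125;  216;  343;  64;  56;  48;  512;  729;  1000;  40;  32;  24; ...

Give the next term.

Positions follow the repeating pattern AAABBB; grouping by letter gives 2 tracks.
Stream A is 125, 216, 343, 512, 729, 1000, which is consecutive cubes n³ from n = 5.
Stream B is 64, 56, 48, 40, 32, 24, which is subtracting 8 each time.
The 13th slot belongs to stream A; its 7th term is 1331.

1331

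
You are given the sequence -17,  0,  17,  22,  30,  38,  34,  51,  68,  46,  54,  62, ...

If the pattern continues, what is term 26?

Reading positions in blocks of 6 reveals the pattern AAABBB — 2 tracks woven together.
Track A: -17, 0, 17, 34, 51, 68. Adding 17 each time.
Track B: 22, 30, 38, 46, 54, 62. Arithmetic, step +8.
Term 26 comes from track A (its 14th entry): 204.

204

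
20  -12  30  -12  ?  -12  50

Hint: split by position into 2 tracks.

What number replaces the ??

40

The terms cycle through 2 interleaved subsequences.
Track A: 20, 30, ?, 50. Linear: a_n = 10 + 10·n.
Track B: -12, -12, -12. The constant sequence -12.
So the missing entry in track A is 40.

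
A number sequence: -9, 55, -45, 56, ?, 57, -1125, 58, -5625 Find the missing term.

-225

The terms cycle through 2 interleaved subsequences.
Track A: -9, -45, ?, -1125, -5625 (multiplying by 5 each time).
Track B: 55, 56, 57, 58 (arithmetic with common difference +1).
Track A's pattern makes the blank -225.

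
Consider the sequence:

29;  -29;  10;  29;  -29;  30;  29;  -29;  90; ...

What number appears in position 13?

The slot pattern repeats as AAB (period 3), so there are 2 interleaved tracks.
Subsequence A: 29, -29, 29, -29, 29, -29 — alternating ±29.
Subsequence B: 10, 30, 90 — a geometric progression (common ratio 3).
Term 13 comes from subsequence A (its 9th entry): 29.

29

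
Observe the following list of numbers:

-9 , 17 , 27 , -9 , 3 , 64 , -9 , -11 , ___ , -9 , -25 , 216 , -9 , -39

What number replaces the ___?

125

Read the sequence 3 terms at a time; column i is its own pattern.
Subsequence A: -9, -9, -9, -9, -9. The constant sequence -9.
Subsequence B: 17, 3, -11, -25, -39. Subtracting 14 each time.
Subsequence C: 27, 64, ?, 216. Consecutive cubes n³ from n = 3.
Filling subsequence C at index 3 by its rule yields 125.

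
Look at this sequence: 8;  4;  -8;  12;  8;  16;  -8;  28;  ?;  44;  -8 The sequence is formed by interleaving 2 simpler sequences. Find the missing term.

8

Odd-indexed and even-indexed terms follow separate rules.
Track A = 8, -8, 8, -8, ?, -8: alternating ±8.
Track B = 4, 12, 16, 28, 44: each term equals the sum of the previous two.
Track A's pattern makes the blank 8.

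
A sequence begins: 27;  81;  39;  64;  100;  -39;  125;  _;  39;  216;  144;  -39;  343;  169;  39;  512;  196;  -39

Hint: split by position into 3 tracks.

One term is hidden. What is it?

Split by position mod 3 into 3 tracks.
Track A: 27, 64, 125, 216, 343, 512 (the cubes 3³, 4³, 5³, …).
Track B: 81, 100, ?, 144, 169, 196 (perfect squares starting at 9²).
Track C: 39, -39, 39, -39, 39, -39 (alternating ±39).
Filling track B at index 3 by its rule yields 121.

121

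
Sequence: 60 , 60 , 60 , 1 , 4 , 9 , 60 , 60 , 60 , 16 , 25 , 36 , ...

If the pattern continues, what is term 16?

The slot pattern repeats as AAABBB (period 6), so there are 2 interleaved tracks.
Track A: 60, 60, 60, 60, 60, 60 (constant 60).
Track B: 1, 4, 9, 16, 25, 36 (consecutive squares n² from n = 1).
The 16th slot belongs to track B; its 7th term is 49.

49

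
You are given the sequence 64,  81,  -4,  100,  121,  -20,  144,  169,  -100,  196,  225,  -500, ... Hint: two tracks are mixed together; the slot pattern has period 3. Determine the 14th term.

289

Reading positions in blocks of 3 reveals the pattern AAB — 2 tracks woven together.
Track A = 64, 81, 100, 121, 144, 169, 196, 225: consecutive squares n² from n = 8.
Track B = -4, -20, -100, -500: geometric, ×5 each step.
Term 14 comes from track A (its 10th entry): 289.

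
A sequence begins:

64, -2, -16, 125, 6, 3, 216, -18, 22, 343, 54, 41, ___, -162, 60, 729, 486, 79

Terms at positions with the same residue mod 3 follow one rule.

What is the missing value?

Split by position mod 3: positions 1, 4, 7, … form one track, and each other residue class forms its own.
Subsequence A: 64, 125, 216, 343, ?, 729 — perfect cubes starting at 4³.
Subsequence B: -2, 6, -18, 54, -162, 486 — a geometric progression (common ratio -3).
Subsequence C: -16, 3, 22, 41, 60, 79 — arithmetic, step +19.
The gap is subsequence A's term 5; the rule gives 512.

512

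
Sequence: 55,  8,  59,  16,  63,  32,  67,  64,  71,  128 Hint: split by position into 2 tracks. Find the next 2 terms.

Odd-indexed and even-indexed terms follow separate rules.
Subsequence A: 55, 59, 63, 67, 71 (adding 4 each time).
Subsequence B: 8, 16, 32, 64, 128 (successive powers of 2).
Position 11 falls in subsequence A as its term 6, giving 75.
Term 12 comes from subsequence B (its 6th entry): 256.

75, 256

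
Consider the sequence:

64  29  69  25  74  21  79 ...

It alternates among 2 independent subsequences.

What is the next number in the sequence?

Positions 1, 3, 5, … form one subsequence and positions 2, 4, 6, … form another.
Track A is 64, 69, 74, 79, which is linear: a_n = 59 + 5·n.
Track B is 29, 25, 21, which is arithmetic, step −4.
Term 8 comes from track B (its 4th entry): 17.

17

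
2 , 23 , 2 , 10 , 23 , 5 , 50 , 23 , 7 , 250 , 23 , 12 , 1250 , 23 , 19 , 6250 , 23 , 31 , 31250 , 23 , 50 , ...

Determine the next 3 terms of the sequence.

156250, 23, 81

Split by position mod 3 into 3 tracks.
Stream A = 2, 10, 50, 250, 1250, 6250, 31250: multiplying by 5 each time.
Stream B = 23, 23, 23, 23, 23, 23, 23: the constant sequence 23.
Stream C = 2, 5, 7, 12, 19, 31, 50: Fibonacci-style (each term is the sum of the two before it).
Position 22 falls in stream A as its term 8, giving 156250.
The 23rd slot belongs to stream B; its 8th term is 23.
Position 24 → stream C, term 8 = 81.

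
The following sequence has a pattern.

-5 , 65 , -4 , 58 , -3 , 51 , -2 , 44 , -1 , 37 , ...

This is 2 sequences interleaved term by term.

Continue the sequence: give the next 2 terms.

0, 30

Odd-indexed and even-indexed terms follow separate rules.
Subsequence A = -5, -4, -3, -2, -1: adding 1 each time.
Subsequence B = 65, 58, 51, 44, 37: linear: a_n = 72 − 7·n.
Position 11 falls in subsequence A as its term 6, giving 0.
Term 12 comes from subsequence B (its 6th entry): 30.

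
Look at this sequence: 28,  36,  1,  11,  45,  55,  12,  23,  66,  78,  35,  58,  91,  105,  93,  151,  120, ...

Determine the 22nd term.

Reading positions in blocks of 4 reveals the pattern AABB — 2 tracks woven together.
Subsequence A: 28, 36, 45, 55, 66, 78, 91, 105, 120 — triangular numbers n(n+1)/2 for n = 7, 8, ….
Subsequence B: 1, 11, 12, 23, 35, 58, 93, 151 — each term equals the sum of the previous two.
Position 22 → subsequence A, term 12 = 171.

171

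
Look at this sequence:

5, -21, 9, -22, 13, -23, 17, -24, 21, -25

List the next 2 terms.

Positions 1, 3, 5, … form one subsequence and positions 2, 4, 6, … form another.
Stream A is 5, 9, 13, 17, 21, which is arithmetic with common difference +4.
Stream B is -21, -22, -23, -24, -25, which is arithmetic with common difference −1.
Position 11 → stream A, term 6 = 25.
The 12th slot belongs to stream B; its 6th term is -26.

25, -26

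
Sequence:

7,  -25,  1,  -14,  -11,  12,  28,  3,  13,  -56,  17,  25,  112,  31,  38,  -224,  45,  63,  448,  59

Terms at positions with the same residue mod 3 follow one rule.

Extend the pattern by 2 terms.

The terms cycle through 3 interleaved subsequences.
Track A: 7, -14, 28, -56, 112, -224, 448 (geometric, ×-2 each step).
Track B: -25, -11, 3, 17, 31, 45, 59 (arithmetic, step +14).
Track C: 1, 12, 13, 25, 38, 63 (a Fibonacci-like recurrence a_n = a_{n-1} + a_{n-2}).
Position 21 → track C, term 7 = 101.
The 22nd slot belongs to track A; its 8th term is -896.

101, -896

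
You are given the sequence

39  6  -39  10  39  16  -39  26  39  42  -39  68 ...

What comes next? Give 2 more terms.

39, 110

The terms cycle through 2 interleaved subsequences.
Track A: 39, -39, 39, -39, 39, -39 — alternating ±39.
Track B: 6, 10, 16, 26, 42, 68 — each term equals the sum of the previous two.
Position 13 falls in track A as its term 7, giving 39.
The 14th slot belongs to track B; its 7th term is 110.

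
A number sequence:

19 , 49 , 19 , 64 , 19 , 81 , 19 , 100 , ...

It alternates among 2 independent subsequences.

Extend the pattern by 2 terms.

19, 121

The terms cycle through 2 interleaved subsequences.
Stream A is 19, 19, 19, 19, which is constant 19.
Stream B is 49, 64, 81, 100, which is the squares 7², 8², 9², ….
Position 9 falls in stream A as its term 5, giving 19.
The 10th slot belongs to stream B; its 5th term is 121.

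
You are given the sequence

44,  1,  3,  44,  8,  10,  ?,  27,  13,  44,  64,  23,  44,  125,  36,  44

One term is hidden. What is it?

44

Split by position mod 3 into 3 tracks.
Track A: 44, 44, ?, 44, 44, 44. Constant 44.
Track B: 1, 8, 27, 64, 125. Consecutive cubes n³ from n = 1.
Track C: 3, 10, 13, 23, 36. A Fibonacci-like recurrence a_n = a_{n-1} + a_{n-2}.
Track A's pattern makes the blank 44.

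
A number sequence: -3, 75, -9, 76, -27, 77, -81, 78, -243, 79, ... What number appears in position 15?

-6561

Taking every 2nd term gives 2 separate tracks.
Stream A: -3, -9, -27, -81, -243 — a geometric progression (common ratio 3).
Stream B: 75, 76, 77, 78, 79 — arithmetic, step +1.
Position 15 falls in stream A as its term 8, giving -6561.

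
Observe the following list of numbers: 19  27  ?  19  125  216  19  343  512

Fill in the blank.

64

Positions follow the repeating pattern ABB; grouping by letter gives 2 tracks.
Track A: 19, 19, 19. The constant sequence 19.
Track B: 27, ?, 125, 216, 343, 512. Perfect cubes starting at 3³.
Track B's pattern makes the blank 64.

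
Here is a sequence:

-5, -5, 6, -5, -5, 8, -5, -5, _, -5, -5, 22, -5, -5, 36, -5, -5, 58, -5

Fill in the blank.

Positions follow the repeating pattern AAB; grouping by letter gives 2 tracks.
Subsequence A: -5, -5, -5, -5, -5, -5, -5, -5, -5, -5, -5, -5, -5 (the constant sequence -5).
Subsequence B: 6, 8, ?, 22, 36, 58 (each term equals the sum of the previous two).
The gap is subsequence B's term 3; the rule gives 14.

14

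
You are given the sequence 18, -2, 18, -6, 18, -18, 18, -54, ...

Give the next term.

The terms cycle through 2 interleaved subsequences.
Stream A is 18, 18, 18, 18, which is the constant sequence 18.
Stream B is -2, -6, -18, -54, which is a geometric progression (common ratio 3).
The 9th slot belongs to stream A; its 5th term is 18.

18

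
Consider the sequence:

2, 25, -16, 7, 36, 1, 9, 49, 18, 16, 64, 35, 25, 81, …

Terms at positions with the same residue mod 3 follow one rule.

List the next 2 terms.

Read the sequence 3 terms at a time; column i is its own pattern.
Track A = 2, 7, 9, 16, 25: Fibonacci-style (each term is the sum of the two before it).
Track B = 25, 36, 49, 64, 81: the squares 5², 6², 7², ….
Track C = -16, 1, 18, 35: arithmetic, step +17.
The 15th slot belongs to track C; its 5th term is 52.
Position 16 → track A, term 6 = 41.

52, 41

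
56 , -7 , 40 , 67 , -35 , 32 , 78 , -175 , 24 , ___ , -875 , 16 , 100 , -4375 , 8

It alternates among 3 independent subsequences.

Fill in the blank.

Split by position mod 3: positions 1, 4, 7, … form one track, and each other residue class forms its own.
Stream A = 56, 67, 78, ?, 100: arithmetic, step +11.
Stream B = -7, -35, -175, -875, -4375: geometric, ×5 each step.
Stream C = 40, 32, 24, 16, 8: linear: a_n = 48 − 8·n.
Stream A's pattern makes the blank 89.

89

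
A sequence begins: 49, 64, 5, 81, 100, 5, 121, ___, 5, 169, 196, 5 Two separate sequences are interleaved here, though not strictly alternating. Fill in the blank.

144

The slot pattern repeats as AAB (period 3), so there are 2 interleaved tracks.
Stream A: 49, 64, 81, 100, 121, ?, 169, 196. Perfect squares starting at 7².
Stream B: 5, 5, 5, 5. Constant 5.
Filling stream A at index 6 by its rule yields 144.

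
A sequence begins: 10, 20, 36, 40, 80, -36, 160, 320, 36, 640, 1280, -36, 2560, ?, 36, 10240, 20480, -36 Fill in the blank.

Positions follow the repeating pattern AAB; grouping by letter gives 2 tracks.
Track A: 10, 20, 40, 80, 160, 320, 640, 1280, 2560, ?, 10240, 20480. Geometric with ratio 2.
Track B: 36, -36, 36, -36, 36, -36. Oscillating between 36 and -36.
Track A's pattern makes the blank 5120.

5120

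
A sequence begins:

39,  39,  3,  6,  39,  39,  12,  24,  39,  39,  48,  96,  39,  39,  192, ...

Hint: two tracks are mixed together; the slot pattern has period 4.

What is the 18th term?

39

Reading positions in blocks of 4 reveals the pattern AABB — 2 tracks woven together.
Track A: 39, 39, 39, 39, 39, 39, 39, 39. Always 39.
Track B: 3, 6, 12, 24, 48, 96, 192. A geometric progression (common ratio 2).
Position 18 → track A, term 10 = 39.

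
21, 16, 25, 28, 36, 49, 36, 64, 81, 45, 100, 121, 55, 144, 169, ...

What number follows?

66

Reading positions in blocks of 3 reveals the pattern ABB — 2 tracks woven together.
Track A: 21, 28, 36, 45, 55 — the triangular numbers T_6, T_7, ….
Track B: 16, 25, 36, 49, 64, 81, 100, 121, 144, 169 — consecutive squares n² from n = 4.
Position 16 falls in track A as its term 6, giving 66.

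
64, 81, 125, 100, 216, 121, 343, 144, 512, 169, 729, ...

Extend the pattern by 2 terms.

196, 1000

Split by position mod 2 into 2 tracks.
Subsequence A = 64, 125, 216, 343, 512, 729: consecutive cubes n³ from n = 4.
Subsequence B = 81, 100, 121, 144, 169: consecutive squares n² from n = 9.
The 12th slot belongs to subsequence B; its 6th term is 196.
The 13th slot belongs to subsequence A; its 7th term is 1000.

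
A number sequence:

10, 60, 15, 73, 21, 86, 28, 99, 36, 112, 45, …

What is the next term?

Odd-indexed and even-indexed terms follow separate rules.
Subsequence A = 10, 15, 21, 28, 36, 45: triangular numbers starting at T_4.
Subsequence B = 60, 73, 86, 99, 112: adding 13 each time.
The 12th slot belongs to subsequence B; its 6th term is 125.

125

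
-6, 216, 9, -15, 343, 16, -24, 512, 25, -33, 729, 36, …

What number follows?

Taking every 3rd term gives 3 separate tracks.
Subsequence A: -6, -15, -24, -33 (arithmetic, step −9).
Subsequence B: 216, 343, 512, 729 (perfect cubes starting at 6³).
Subsequence C: 9, 16, 25, 36 (consecutive squares n² from n = 3).
Term 13 comes from subsequence A (its 5th entry): -42.

-42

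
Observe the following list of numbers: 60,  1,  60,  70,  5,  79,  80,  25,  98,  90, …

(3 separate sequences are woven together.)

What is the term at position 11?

125

Split by position mod 3: positions 1, 4, 7, … form one track, and each other residue class forms its own.
Track A: 60, 70, 80, 90. Linear: a_n = 50 + 10·n.
Track B: 1, 5, 25. Multiplying by 5 each time.
Track C: 60, 79, 98. Adding 19 each time.
Term 11 comes from track B (its 4th entry): 125.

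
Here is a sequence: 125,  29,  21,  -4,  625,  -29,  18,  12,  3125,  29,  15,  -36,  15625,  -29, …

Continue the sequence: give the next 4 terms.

Split by position mod 4 into 4 tracks.
Track A = 125, 625, 3125, 15625: successive powers of 5.
Track B = 29, -29, 29, -29: alternating ±29.
Track C = 21, 18, 15: arithmetic, step −3.
Track D = -4, 12, -36: geometric, ×-3 each step.
Term 15 comes from track C (its 4th entry): 12.
Position 16 falls in track D as its term 4, giving 108.
Term 17 comes from track A (its 5th entry): 78125.
Position 18 → track B, term 5 = 29.

12, 108, 78125, 29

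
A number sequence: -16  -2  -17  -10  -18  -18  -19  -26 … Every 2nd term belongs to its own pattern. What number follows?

Odd-indexed and even-indexed terms follow separate rules.
Subsequence A: -16, -17, -18, -19. Linear: a_n = -15 − n.
Subsequence B: -2, -10, -18, -26. Arithmetic, step −8.
The 9th slot belongs to subsequence A; its 5th term is -20.

-20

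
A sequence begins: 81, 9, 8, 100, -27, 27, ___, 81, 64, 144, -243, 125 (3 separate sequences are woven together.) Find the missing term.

121

Split by position mod 3 into 3 tracks.
Track A: 81, 100, ?, 144 — perfect squares starting at 9².
Track B: 9, -27, 81, -243 — a geometric progression (common ratio -3).
Track C: 8, 27, 64, 125 — the cubes 2³, 3³, 4³, ….
So the missing entry in track A is 121.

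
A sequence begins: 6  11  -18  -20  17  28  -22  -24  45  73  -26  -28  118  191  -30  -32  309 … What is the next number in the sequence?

500

The slot pattern repeats as AABB (period 4), so there are 2 interleaved tracks.
Track A: 6, 11, 17, 28, 45, 73, 118, 191, 309. Each term equals the sum of the previous two.
Track B: -18, -20, -22, -24, -26, -28, -30, -32. Subtracting 2 each time.
Position 18 falls in track A as its term 10, giving 500.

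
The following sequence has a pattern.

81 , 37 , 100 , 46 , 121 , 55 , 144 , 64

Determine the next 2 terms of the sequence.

169, 73

Positions 1, 3, 5, … form one subsequence and positions 2, 4, 6, … form another.
Subsequence A: 81, 100, 121, 144 — consecutive squares n² from n = 9.
Subsequence B: 37, 46, 55, 64 — arithmetic, step +9.
Position 9 → subsequence A, term 5 = 169.
Position 10 → subsequence B, term 5 = 73.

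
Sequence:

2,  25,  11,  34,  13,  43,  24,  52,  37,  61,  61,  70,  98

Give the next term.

79

Taking every 2nd term gives 2 separate tracks.
Stream A = 2, 11, 13, 24, 37, 61, 98: Fibonacci-style (each term is the sum of the two before it).
Stream B = 25, 34, 43, 52, 61, 70: adding 9 each time.
Position 14 → stream B, term 7 = 79.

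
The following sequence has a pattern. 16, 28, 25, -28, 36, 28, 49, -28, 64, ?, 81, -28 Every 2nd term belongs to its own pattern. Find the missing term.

Positions 1, 3, 5, … form one subsequence and positions 2, 4, 6, … form another.
Track A is 16, 25, 36, 49, 64, 81, which is consecutive squares n² from n = 4.
Track B is 28, -28, 28, -28, ?, -28, which is oscillating between 28 and -28.
So the missing entry in track B is 28.

28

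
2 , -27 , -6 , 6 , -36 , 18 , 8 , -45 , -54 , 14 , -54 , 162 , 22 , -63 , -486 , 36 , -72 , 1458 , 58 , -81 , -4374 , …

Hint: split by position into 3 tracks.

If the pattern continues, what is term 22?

The terms cycle through 3 interleaved subsequences.
Subsequence A: 2, 6, 8, 14, 22, 36, 58 — a Fibonacci-like recurrence a_n = a_{n-1} + a_{n-2}.
Subsequence B: -27, -36, -45, -54, -63, -72, -81 — arithmetic, step −9.
Subsequence C: -6, 18, -54, 162, -486, 1458, -4374 — geometric with ratio -3.
Position 22 falls in subsequence A as its term 8, giving 94.

94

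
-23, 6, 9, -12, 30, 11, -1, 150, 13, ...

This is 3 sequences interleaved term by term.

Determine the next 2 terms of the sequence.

Split by position mod 3 into 3 tracks.
Track A is -23, -12, -1, which is arithmetic, step +11.
Track B is 6, 30, 150, which is a geometric progression (common ratio 5).
Track C is 9, 11, 13, which is arithmetic, step +2.
The 10th slot belongs to track A; its 4th term is 10.
Term 11 comes from track B (its 4th entry): 750.

10, 750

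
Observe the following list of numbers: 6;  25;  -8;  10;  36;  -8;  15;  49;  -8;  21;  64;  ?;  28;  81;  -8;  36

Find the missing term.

Read the sequence 3 terms at a time; column i is its own pattern.
Track A: 6, 10, 15, 21, 28, 36 — triangular numbers starting at T_3.
Track B: 25, 36, 49, 64, 81 — the squares 5², 6², 7², ….
Track C: -8, -8, -8, ?, -8 — always -8.
Filling track C at index 4 by its rule yields -8.

-8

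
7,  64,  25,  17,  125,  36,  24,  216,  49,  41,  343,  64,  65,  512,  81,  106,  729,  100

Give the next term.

171

Split by position mod 3 into 3 tracks.
Subsequence A: 7, 17, 24, 41, 65, 106. Each term equals the sum of the previous two.
Subsequence B: 64, 125, 216, 343, 512, 729. The cubes 4³, 5³, 6³, ….
Subsequence C: 25, 36, 49, 64, 81, 100. Perfect squares starting at 5².
The 19th slot belongs to subsequence A; its 7th term is 171.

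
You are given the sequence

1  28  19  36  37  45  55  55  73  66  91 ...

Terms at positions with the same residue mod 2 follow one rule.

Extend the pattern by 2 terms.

78, 109

Positions 1, 3, 5, … form one subsequence and positions 2, 4, 6, … form another.
Stream A: 1, 19, 37, 55, 73, 91 — arithmetic with common difference +18.
Stream B: 28, 36, 45, 55, 66 — triangular numbers n(n+1)/2 for n = 7, 8, ….
The 12th slot belongs to stream B; its 6th term is 78.
Position 13 falls in stream A as its term 7, giving 109.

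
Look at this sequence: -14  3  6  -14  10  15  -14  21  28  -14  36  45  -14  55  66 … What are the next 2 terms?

Reading positions in blocks of 3 reveals the pattern ABB — 2 tracks woven together.
Track A: -14, -14, -14, -14, -14. Always -14.
Track B: 3, 6, 10, 15, 21, 28, 36, 45, 55, 66. The triangular numbers T_2, T_3, ….
Position 16 falls in track A as its term 6, giving -14.
Term 17 comes from track B (its 11th entry): 78.

-14, 78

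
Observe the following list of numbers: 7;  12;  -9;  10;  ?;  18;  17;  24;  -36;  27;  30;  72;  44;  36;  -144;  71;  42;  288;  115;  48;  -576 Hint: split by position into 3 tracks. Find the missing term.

Split by position mod 3 into 3 tracks.
Track A is 7, 10, 17, 27, 44, 71, 115, which is Fibonacci-style (each term is the sum of the two before it).
Track B is 12, ?, 24, 30, 36, 42, 48, which is linear: a_n = 6 + 6·n.
Track C is -9, 18, -36, 72, -144, 288, -576, which is multiplying by -2 each time.
So the missing entry in track B is 18.

18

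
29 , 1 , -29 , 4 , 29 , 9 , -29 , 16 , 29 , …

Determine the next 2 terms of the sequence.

25, -29

The terms cycle through 2 interleaved subsequences.
Track A = 29, -29, 29, -29, 29: alternating ±29.
Track B = 1, 4, 9, 16: consecutive squares n² from n = 1.
Position 10 → track B, term 5 = 25.
The 11th slot belongs to track A; its 6th term is -29.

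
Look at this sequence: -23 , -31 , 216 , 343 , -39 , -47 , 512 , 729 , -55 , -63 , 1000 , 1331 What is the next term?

Positions follow the repeating pattern AABB; grouping by letter gives 2 tracks.
Stream A: -23, -31, -39, -47, -55, -63 (arithmetic, step −8).
Stream B: 216, 343, 512, 729, 1000, 1331 (perfect cubes starting at 6³).
Position 13 falls in stream A as its term 7, giving -71.

-71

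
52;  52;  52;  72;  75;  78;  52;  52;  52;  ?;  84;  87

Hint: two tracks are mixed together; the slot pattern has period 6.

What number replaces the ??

The slot pattern repeats as AAABBB (period 6), so there are 2 interleaved tracks.
Stream A: 52, 52, 52, 52, 52, 52. Constant 52.
Stream B: 72, 75, 78, ?, 84, 87. Arithmetic with common difference +3.
Filling stream B at index 4 by its rule yields 81.

81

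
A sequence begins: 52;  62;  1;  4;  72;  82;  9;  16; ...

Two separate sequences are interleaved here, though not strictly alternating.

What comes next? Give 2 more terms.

The slot pattern repeats as AABB (period 4), so there are 2 interleaved tracks.
Track A: 52, 62, 72, 82. Arithmetic with common difference +10.
Track B: 1, 4, 9, 16. The squares 1², 2², 3², ….
The 9th slot belongs to track A; its 5th term is 92.
Position 10 → track A, term 6 = 102.

92, 102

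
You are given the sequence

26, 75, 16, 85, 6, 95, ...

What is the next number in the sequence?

The terms cycle through 2 interleaved subsequences.
Track A: 26, 16, 6. Subtracting 10 each time.
Track B: 75, 85, 95. Adding 10 each time.
Position 7 falls in track A as its term 4, giving -4.

-4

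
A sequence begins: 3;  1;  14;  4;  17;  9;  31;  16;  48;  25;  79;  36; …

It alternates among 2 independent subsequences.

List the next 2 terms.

127, 49

Split by position mod 2 into 2 tracks.
Track A is 3, 14, 17, 31, 48, 79, which is Fibonacci-style (each term is the sum of the two before it).
Track B is 1, 4, 9, 16, 25, 36, which is the squares 1², 2², 3², ….
Term 13 comes from track A (its 7th entry): 127.
Position 14 → track B, term 7 = 49.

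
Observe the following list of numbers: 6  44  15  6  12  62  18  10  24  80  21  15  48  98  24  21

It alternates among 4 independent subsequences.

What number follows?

The terms cycle through 4 interleaved subsequences.
Track A: 6, 12, 24, 48 — a geometric progression (common ratio 2).
Track B: 44, 62, 80, 98 — arithmetic, step +18.
Track C: 15, 18, 21, 24 — adding 3 each time.
Track D: 6, 10, 15, 21 — the triangular numbers T_3, T_4, ….
Position 17 → track A, term 5 = 96.

96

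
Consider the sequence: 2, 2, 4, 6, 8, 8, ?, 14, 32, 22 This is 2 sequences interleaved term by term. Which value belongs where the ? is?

Taking every 2nd term gives 2 separate tracks.
Track A is 2, 4, 8, ?, 32, which is powers 2^1, 2^2, 2^3, ….
Track B is 2, 6, 8, 14, 22, which is each term equals the sum of the previous two.
Track A's pattern makes the blank 16.

16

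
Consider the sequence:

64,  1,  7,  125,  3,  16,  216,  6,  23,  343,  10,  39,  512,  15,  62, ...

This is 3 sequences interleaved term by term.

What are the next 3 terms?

729, 21, 101

The terms cycle through 3 interleaved subsequences.
Subsequence A = 64, 125, 216, 343, 512: consecutive cubes n³ from n = 4.
Subsequence B = 1, 3, 6, 10, 15: the triangular numbers T_1, T_2, ….
Subsequence C = 7, 16, 23, 39, 62: each term equals the sum of the previous two.
The 16th slot belongs to subsequence A; its 6th term is 729.
The 17th slot belongs to subsequence B; its 6th term is 21.
Position 18 → subsequence C, term 6 = 101.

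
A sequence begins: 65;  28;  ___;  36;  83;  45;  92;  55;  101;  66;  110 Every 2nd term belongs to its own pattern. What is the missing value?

Split by position mod 2 into 2 tracks.
Track A: 65, ?, 83, 92, 101, 110. Linear: a_n = 56 + 9·n.
Track B: 28, 36, 45, 55, 66. Triangular numbers starting at T_7.
Filling track A at index 2 by its rule yields 74.

74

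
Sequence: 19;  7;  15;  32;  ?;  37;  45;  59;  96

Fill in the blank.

The slot pattern repeats as ABB (period 3), so there are 2 interleaved tracks.
Stream A is 19, 32, 45, which is linear: a_n = 6 + 13·n.
Stream B is 7, 15, ?, 37, 59, 96, which is a Fibonacci-like recurrence a_n = a_{n-1} + a_{n-2}.
Stream B's pattern makes the blank 22.

22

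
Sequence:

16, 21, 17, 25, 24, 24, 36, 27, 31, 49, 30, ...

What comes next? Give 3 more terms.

38, 64, 33

The terms cycle through 3 interleaved subsequences.
Stream A = 16, 25, 36, 49: consecutive squares n² from n = 4.
Stream B = 21, 24, 27, 30: arithmetic, step +3.
Stream C = 17, 24, 31: arithmetic, step +7.
Term 12 comes from stream C (its 4th entry): 38.
Position 13 falls in stream A as its term 5, giving 64.
Position 14 falls in stream B as its term 5, giving 33.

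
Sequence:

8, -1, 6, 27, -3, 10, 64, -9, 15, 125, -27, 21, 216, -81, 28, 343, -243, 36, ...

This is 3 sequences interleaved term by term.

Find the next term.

The terms cycle through 3 interleaved subsequences.
Stream A: 8, 27, 64, 125, 216, 343 — perfect cubes starting at 2³.
Stream B: -1, -3, -9, -27, -81, -243 — multiplying by 3 each time.
Stream C: 6, 10, 15, 21, 28, 36 — the triangular numbers T_3, T_4, ….
Term 19 comes from stream A (its 7th entry): 512.

512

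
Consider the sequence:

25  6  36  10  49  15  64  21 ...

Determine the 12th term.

36

Taking every 2nd term gives 2 separate tracks.
Subsequence A = 25, 36, 49, 64: consecutive squares n² from n = 5.
Subsequence B = 6, 10, 15, 21: triangular numbers n(n+1)/2 for n = 3, 4, ….
Term 12 comes from subsequence B (its 6th entry): 36.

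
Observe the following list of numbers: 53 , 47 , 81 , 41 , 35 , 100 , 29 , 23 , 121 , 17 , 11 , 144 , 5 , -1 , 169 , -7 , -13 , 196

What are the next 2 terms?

Positions follow the repeating pattern AAB; grouping by letter gives 2 tracks.
Track A: 53, 47, 41, 35, 29, 23, 17, 11, 5, -1, -7, -13. Arithmetic, step −6.
Track B: 81, 100, 121, 144, 169, 196. The squares 9², 10², 11², ….
The 19th slot belongs to track A; its 13th term is -19.
Position 20 falls in track A as its term 14, giving -25.

-19, -25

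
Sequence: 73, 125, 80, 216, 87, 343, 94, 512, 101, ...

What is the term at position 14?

1331

Split by position mod 2 into 2 tracks.
Subsequence A: 73, 80, 87, 94, 101. Arithmetic, step +7.
Subsequence B: 125, 216, 343, 512. Perfect cubes starting at 5³.
Position 14 → subsequence B, term 7 = 1331.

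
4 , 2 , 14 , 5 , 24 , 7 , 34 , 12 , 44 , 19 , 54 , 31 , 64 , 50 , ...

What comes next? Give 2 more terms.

Positions 1, 3, 5, … form one subsequence and positions 2, 4, 6, … form another.
Track A: 4, 14, 24, 34, 44, 54, 64 (adding 10 each time).
Track B: 2, 5, 7, 12, 19, 31, 50 (Fibonacci-style (each term is the sum of the two before it)).
Position 15 falls in track A as its term 8, giving 74.
The 16th slot belongs to track B; its 8th term is 81.

74, 81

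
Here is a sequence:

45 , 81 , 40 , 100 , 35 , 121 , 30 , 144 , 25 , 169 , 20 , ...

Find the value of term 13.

15

Taking every 2nd term gives 2 separate tracks.
Track A is 45, 40, 35, 30, 25, 20, which is subtracting 5 each time.
Track B is 81, 100, 121, 144, 169, which is perfect squares starting at 9².
Position 13 → track A, term 7 = 15.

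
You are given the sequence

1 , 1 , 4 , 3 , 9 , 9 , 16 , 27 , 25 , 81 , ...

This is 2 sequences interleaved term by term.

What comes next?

36

Split by position mod 2 into 2 tracks.
Subsequence A: 1, 4, 9, 16, 25 (perfect squares starting at 1²).
Subsequence B: 1, 3, 9, 27, 81 (successive powers of 3).
Position 11 → subsequence A, term 6 = 36.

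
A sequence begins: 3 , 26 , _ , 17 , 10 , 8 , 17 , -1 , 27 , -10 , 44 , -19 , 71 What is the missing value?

The terms cycle through 2 interleaved subsequences.
Track A is 3, ?, 10, 17, 27, 44, 71, which is a Fibonacci-like recurrence a_n = a_{n-1} + a_{n-2}.
Track B is 26, 17, 8, -1, -10, -19, which is subtracting 9 each time.
The gap is track A's term 2; the rule gives 7.

7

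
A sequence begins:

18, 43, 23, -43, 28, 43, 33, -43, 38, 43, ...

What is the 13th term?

48

Positions 1, 3, 5, … form one subsequence and positions 2, 4, 6, … form another.
Track A = 18, 23, 28, 33, 38: arithmetic with common difference +5.
Track B = 43, -43, 43, -43, 43: the oscillation 43·(−1)^(n+1).
Position 13 falls in track A as its term 7, giving 48.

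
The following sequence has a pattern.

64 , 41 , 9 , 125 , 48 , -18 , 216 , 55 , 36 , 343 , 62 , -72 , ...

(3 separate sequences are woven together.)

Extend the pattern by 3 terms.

512, 69, 144

Split by position mod 3 into 3 tracks.
Stream A is 64, 125, 216, 343, which is consecutive cubes n³ from n = 4.
Stream B is 41, 48, 55, 62, which is adding 7 each time.
Stream C is 9, -18, 36, -72, which is multiplying by -2 each time.
Position 13 → stream A, term 5 = 512.
The 14th slot belongs to stream B; its 5th term is 69.
Position 15 → stream C, term 5 = 144.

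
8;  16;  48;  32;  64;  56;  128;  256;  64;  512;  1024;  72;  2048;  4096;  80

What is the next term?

8192

Reading positions in blocks of 3 reveals the pattern AAB — 2 tracks woven together.
Track A: 8, 16, 32, 64, 128, 256, 512, 1024, 2048, 4096. Powers 2^3, 2^4, 2^5, ….
Track B: 48, 56, 64, 72, 80. Adding 8 each time.
Term 16 comes from track A (its 11th entry): 8192.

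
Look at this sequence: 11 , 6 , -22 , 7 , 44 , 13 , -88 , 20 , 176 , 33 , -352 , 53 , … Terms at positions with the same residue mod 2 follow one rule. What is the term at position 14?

Odd-indexed and even-indexed terms follow separate rules.
Track A: 11, -22, 44, -88, 176, -352 — geometric, ×-2 each step.
Track B: 6, 7, 13, 20, 33, 53 — each term equals the sum of the previous two.
Position 14 → track B, term 7 = 86.

86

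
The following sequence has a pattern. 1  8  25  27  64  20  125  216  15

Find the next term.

343

Positions follow the repeating pattern AAB; grouping by letter gives 2 tracks.
Track A: 1, 8, 27, 64, 125, 216 (the cubes 1³, 2³, 3³, …).
Track B: 25, 20, 15 (arithmetic, step −5).
Position 10 → track A, term 7 = 343.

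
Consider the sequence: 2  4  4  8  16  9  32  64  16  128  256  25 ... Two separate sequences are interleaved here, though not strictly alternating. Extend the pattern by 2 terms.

The slot pattern repeats as AAB (period 3), so there are 2 interleaved tracks.
Track A: 2, 4, 8, 16, 32, 64, 128, 256 — powers 2^1, 2^2, 2^3, ….
Track B: 4, 9, 16, 25 — consecutive squares n² from n = 2.
Term 13 comes from track A (its 9th entry): 512.
Position 14 → track A, term 10 = 1024.

512, 1024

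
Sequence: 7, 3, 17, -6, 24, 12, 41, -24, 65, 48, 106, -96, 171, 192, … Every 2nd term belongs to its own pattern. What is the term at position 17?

448

Split by position mod 2 into 2 tracks.
Stream A: 7, 17, 24, 41, 65, 106, 171 — each term equals the sum of the previous two.
Stream B: 3, -6, 12, -24, 48, -96, 192 — geometric with ratio -2.
Position 17 falls in stream A as its term 9, giving 448.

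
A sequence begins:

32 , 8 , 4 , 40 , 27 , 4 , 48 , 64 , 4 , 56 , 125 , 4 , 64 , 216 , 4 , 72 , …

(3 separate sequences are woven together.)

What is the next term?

Split by position mod 3: positions 1, 4, 7, … form one track, and each other residue class forms its own.
Track A: 32, 40, 48, 56, 64, 72 (adding 8 each time).
Track B: 8, 27, 64, 125, 216 (consecutive cubes n³ from n = 2).
Track C: 4, 4, 4, 4, 4 (the constant sequence 4).
Position 17 → track B, term 6 = 343.

343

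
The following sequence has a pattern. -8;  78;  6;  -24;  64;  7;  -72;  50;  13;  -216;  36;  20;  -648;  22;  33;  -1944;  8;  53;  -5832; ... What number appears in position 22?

-17496

Split by position mod 3: positions 1, 4, 7, … form one track, and each other residue class forms its own.
Track A: -8, -24, -72, -216, -648, -1944, -5832. Multiplying by 3 each time.
Track B: 78, 64, 50, 36, 22, 8. Linear: a_n = 92 − 14·n.
Track C: 6, 7, 13, 20, 33, 53. Fibonacci-style (each term is the sum of the two before it).
Position 22 falls in track A as its term 8, giving -17496.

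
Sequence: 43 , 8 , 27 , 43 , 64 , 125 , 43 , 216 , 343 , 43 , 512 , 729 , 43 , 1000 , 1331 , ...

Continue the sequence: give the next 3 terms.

Positions follow the repeating pattern ABB; grouping by letter gives 2 tracks.
Track A: 43, 43, 43, 43, 43 (the constant sequence 43).
Track B: 8, 27, 64, 125, 216, 343, 512, 729, 1000, 1331 (the cubes 2³, 3³, 4³, …).
Term 16 comes from track A (its 6th entry): 43.
Position 17 → track B, term 11 = 1728.
Position 18 falls in track B as its term 12, giving 2197.

43, 1728, 2197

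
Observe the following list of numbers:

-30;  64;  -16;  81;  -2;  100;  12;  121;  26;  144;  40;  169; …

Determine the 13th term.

54

Split by position mod 2 into 2 tracks.
Track A is -30, -16, -2, 12, 26, 40, which is arithmetic, step +14.
Track B is 64, 81, 100, 121, 144, 169, which is the squares 8², 9², 10², ….
Position 13 → track A, term 7 = 54.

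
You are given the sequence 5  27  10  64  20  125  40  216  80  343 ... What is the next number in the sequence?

Taking every 2nd term gives 2 separate tracks.
Track A: 5, 10, 20, 40, 80. A geometric progression (common ratio 2).
Track B: 27, 64, 125, 216, 343. Consecutive cubes n³ from n = 3.
The 11th slot belongs to track A; its 6th term is 160.

160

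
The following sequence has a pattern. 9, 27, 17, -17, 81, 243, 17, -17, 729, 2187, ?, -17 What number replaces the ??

Positions follow the repeating pattern AABB; grouping by letter gives 2 tracks.
Track A: 9, 27, 81, 243, 729, 2187 (powers of 3).
Track B: 17, -17, 17, -17, ?, -17 (oscillating between 17 and -17).
Track B's pattern makes the blank 17.

17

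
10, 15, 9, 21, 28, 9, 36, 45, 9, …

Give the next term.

55

The slot pattern repeats as AAB (period 3), so there are 2 interleaved tracks.
Track A: 10, 15, 21, 28, 36, 45 (triangular numbers starting at T_4).
Track B: 9, 9, 9 (constant 9).
Position 10 → track A, term 7 = 55.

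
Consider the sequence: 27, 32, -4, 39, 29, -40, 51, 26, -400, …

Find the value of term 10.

63

The terms cycle through 3 interleaved subsequences.
Subsequence A: 27, 39, 51 (arithmetic with common difference +12).
Subsequence B: 32, 29, 26 (linear: a_n = 35 − 3·n).
Subsequence C: -4, -40, -400 (geometric with ratio 10).
Position 10 falls in subsequence A as its term 4, giving 63.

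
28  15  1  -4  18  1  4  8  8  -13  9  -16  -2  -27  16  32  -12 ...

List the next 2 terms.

-41, 25

Split by position mod 4: positions 1, 5, 9, … form one track, and each other residue class forms its own.
Track A is 28, 18, 8, -2, -12, which is arithmetic, step −10.
Track B is 15, 1, -13, -27, which is arithmetic, step −14.
Track C is 1, 4, 9, 16, which is consecutive squares n² from n = 1.
Track D is -4, 8, -16, 32, which is geometric with ratio -2.
Position 18 → track B, term 5 = -41.
Position 19 falls in track C as its term 5, giving 25.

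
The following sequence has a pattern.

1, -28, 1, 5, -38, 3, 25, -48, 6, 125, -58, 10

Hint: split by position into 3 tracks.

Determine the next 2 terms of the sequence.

The terms cycle through 3 interleaved subsequences.
Stream A = 1, 5, 25, 125: powers 5^0, 5^1, 5^2, ….
Stream B = -28, -38, -48, -58: linear: a_n = -18 − 10·n.
Stream C = 1, 3, 6, 10: triangular numbers starting at T_1.
Term 13 comes from stream A (its 5th entry): 625.
Term 14 comes from stream B (its 5th entry): -68.

625, -68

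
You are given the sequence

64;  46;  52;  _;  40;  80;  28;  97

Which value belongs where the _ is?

Odd-indexed and even-indexed terms follow separate rules.
Track A is 64, 52, 40, 28, which is arithmetic with common difference −12.
Track B is 46, ?, 80, 97, which is adding 17 each time.
Filling track B at index 2 by its rule yields 63.

63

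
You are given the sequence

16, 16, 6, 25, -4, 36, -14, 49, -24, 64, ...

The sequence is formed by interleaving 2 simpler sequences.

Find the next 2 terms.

The terms cycle through 2 interleaved subsequences.
Track A = 16, 6, -4, -14, -24: arithmetic with common difference −10.
Track B = 16, 25, 36, 49, 64: the squares 4², 5², 6², ….
The 11th slot belongs to track A; its 6th term is -34.
Term 12 comes from track B (its 6th entry): 81.

-34, 81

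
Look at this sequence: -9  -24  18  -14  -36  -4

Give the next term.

72

Positions 1, 3, 5, … form one subsequence and positions 2, 4, 6, … form another.
Stream A is -9, 18, -36, which is geometric with ratio -2.
Stream B is -24, -14, -4, which is arithmetic with common difference +10.
Position 7 → stream A, term 4 = 72.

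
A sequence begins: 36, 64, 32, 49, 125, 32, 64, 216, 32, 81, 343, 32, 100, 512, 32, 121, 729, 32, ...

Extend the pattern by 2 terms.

Split by position mod 3 into 3 tracks.
Stream A is 36, 49, 64, 81, 100, 121, which is consecutive squares n² from n = 6.
Stream B is 64, 125, 216, 343, 512, 729, which is perfect cubes starting at 4³.
Stream C is 32, 32, 32, 32, 32, 32, which is the constant sequence 32.
Position 19 falls in stream A as its term 7, giving 144.
Position 20 falls in stream B as its term 7, giving 1000.

144, 1000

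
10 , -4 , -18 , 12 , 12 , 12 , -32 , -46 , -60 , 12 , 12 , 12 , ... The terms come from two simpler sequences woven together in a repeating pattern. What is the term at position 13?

The slot pattern repeats as AAABBB (period 6), so there are 2 interleaved tracks.
Subsequence A: 10, -4, -18, -32, -46, -60. Arithmetic with common difference −14.
Subsequence B: 12, 12, 12, 12, 12, 12. Always 12.
Position 13 → subsequence A, term 7 = -74.

-74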